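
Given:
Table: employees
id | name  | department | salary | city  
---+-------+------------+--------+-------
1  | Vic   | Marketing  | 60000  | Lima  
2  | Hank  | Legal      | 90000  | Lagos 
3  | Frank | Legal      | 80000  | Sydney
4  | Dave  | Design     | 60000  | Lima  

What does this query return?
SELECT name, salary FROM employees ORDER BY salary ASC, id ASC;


Sorting by salary ASC, then id ASC for ties

4 rows:
Vic, 60000
Dave, 60000
Frank, 80000
Hank, 90000


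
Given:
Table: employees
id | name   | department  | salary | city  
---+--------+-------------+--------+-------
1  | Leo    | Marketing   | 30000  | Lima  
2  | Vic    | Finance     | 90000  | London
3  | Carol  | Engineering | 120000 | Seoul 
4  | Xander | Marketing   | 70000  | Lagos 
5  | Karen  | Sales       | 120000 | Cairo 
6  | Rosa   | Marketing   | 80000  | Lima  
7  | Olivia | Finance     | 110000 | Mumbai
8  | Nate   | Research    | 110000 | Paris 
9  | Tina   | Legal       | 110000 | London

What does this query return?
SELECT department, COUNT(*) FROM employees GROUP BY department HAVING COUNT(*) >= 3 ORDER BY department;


Groups with count >= 3:
  Marketing: 3 -> PASS
  Engineering: 1 -> filtered out
  Finance: 2 -> filtered out
  Legal: 1 -> filtered out
  Research: 1 -> filtered out
  Sales: 1 -> filtered out


1 groups:
Marketing, 3


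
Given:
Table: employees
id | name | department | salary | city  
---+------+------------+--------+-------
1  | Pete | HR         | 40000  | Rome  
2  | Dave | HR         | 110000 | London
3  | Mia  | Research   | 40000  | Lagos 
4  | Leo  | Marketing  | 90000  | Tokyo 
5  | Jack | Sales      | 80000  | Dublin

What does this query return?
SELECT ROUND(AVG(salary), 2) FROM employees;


SUM(salary) = 360000
COUNT = 5
ROUND(AVG, 2) = ROUND(360000 / 5, 2) = 72000.0

72000.0


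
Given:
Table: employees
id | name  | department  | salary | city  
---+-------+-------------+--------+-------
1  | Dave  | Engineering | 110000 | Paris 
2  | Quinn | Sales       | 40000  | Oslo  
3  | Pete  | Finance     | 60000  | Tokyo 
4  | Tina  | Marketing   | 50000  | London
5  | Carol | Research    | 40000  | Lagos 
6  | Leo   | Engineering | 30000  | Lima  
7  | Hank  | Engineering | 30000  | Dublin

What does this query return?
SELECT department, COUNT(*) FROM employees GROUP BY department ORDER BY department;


Assigning each row to its department group:
  Dave -> Engineering
  Quinn -> Sales
  Pete -> Finance
  Tina -> Marketing
  Carol -> Research
  Leo -> Engineering
  Hank -> Engineering


5 groups:
Engineering, 3
Finance, 1
Marketing, 1
Research, 1
Sales, 1


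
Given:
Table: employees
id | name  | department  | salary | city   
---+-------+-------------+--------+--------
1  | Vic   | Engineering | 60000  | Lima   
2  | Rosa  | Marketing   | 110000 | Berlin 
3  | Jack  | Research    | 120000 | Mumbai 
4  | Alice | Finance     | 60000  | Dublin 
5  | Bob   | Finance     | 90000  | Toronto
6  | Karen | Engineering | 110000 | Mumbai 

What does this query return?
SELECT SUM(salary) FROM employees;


SUM(salary) = 60000 + 110000 + 120000 + 60000 + 90000 + 110000 = 550000

550000


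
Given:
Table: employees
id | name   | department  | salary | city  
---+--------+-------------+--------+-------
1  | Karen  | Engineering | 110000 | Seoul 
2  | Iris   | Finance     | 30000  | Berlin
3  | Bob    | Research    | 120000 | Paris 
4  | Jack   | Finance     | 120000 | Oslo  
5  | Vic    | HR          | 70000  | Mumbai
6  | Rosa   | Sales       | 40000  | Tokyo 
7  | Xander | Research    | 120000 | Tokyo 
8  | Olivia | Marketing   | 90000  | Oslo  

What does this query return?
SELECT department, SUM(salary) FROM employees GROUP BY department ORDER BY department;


Summing salary within each department:
  Engineering: 110000 = 110000
  Finance: 30000 + 120000 = 150000
  HR: 70000 = 70000
  Marketing: 90000 = 90000
  Research: 120000 + 120000 = 240000
  Sales: 40000 = 40000


6 groups:
Engineering, 110000
Finance, 150000
HR, 70000
Marketing, 90000
Research, 240000
Sales, 40000


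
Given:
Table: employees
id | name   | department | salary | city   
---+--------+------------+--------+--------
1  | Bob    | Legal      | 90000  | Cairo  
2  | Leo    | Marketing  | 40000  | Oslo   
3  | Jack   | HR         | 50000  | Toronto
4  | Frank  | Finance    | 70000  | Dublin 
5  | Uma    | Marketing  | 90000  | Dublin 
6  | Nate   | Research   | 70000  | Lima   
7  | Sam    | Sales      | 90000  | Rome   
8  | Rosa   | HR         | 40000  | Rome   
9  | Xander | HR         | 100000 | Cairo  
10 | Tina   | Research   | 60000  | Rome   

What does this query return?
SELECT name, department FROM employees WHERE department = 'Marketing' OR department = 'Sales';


Filtering: department = 'Marketing' OR 'Sales'
Matching: 3 rows

3 rows:
Leo, Marketing
Uma, Marketing
Sam, Sales


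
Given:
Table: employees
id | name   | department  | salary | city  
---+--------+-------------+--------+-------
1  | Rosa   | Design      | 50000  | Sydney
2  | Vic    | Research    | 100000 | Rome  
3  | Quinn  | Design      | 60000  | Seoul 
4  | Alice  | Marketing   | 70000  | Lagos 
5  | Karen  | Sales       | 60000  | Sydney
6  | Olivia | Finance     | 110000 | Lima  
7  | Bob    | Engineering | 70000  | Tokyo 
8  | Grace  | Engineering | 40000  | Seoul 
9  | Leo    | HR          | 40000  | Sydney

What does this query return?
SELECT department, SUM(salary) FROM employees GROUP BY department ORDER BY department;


Summing salary within each department:
  Design: 50000 + 60000 = 110000
  Engineering: 70000 + 40000 = 110000
  Finance: 110000 = 110000
  HR: 40000 = 40000
  Marketing: 70000 = 70000
  Research: 100000 = 100000
  Sales: 60000 = 60000


7 groups:
Design, 110000
Engineering, 110000
Finance, 110000
HR, 40000
Marketing, 70000
Research, 100000
Sales, 60000


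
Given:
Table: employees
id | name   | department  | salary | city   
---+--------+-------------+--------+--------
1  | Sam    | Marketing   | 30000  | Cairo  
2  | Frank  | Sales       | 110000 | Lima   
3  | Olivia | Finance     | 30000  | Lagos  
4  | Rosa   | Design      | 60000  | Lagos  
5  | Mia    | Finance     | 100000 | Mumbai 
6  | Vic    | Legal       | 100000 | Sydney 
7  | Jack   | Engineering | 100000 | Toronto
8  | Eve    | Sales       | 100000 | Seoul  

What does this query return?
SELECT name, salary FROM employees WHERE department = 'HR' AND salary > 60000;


Filtering: department = 'HR' AND salary > 60000
Matching: 0 rows

Empty result set (0 rows)


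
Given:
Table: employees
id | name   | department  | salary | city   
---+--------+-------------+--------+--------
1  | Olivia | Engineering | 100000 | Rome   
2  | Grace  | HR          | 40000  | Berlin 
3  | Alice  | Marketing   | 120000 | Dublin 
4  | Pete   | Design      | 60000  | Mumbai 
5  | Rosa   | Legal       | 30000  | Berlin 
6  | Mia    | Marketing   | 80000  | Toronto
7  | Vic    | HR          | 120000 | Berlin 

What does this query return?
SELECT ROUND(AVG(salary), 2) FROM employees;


SUM(salary) = 550000
COUNT = 7
ROUND(AVG, 2) = ROUND(550000 / 7, 2) = 78571.43

78571.43


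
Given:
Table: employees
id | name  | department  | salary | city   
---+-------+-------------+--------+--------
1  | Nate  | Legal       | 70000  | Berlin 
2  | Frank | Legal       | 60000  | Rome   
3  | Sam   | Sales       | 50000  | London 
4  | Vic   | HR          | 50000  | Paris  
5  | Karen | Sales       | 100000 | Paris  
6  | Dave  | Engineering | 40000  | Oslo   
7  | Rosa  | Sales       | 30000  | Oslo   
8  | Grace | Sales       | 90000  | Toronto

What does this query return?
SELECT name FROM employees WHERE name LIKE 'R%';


LIKE 'R%' matches names starting with 'R'
Matching: 1

1 rows:
Rosa


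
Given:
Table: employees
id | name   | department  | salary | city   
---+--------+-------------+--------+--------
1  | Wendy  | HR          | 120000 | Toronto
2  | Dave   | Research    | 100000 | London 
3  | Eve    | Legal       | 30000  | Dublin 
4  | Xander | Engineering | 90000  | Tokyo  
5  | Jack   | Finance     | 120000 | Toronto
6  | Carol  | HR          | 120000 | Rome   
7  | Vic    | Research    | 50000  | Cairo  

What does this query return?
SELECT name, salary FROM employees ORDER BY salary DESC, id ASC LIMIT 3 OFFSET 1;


Sort by salary DESC (id ASC tiebreak), then skip 1 and take 3
Rows 2 through 4

3 rows:
Jack, 120000
Carol, 120000
Dave, 100000


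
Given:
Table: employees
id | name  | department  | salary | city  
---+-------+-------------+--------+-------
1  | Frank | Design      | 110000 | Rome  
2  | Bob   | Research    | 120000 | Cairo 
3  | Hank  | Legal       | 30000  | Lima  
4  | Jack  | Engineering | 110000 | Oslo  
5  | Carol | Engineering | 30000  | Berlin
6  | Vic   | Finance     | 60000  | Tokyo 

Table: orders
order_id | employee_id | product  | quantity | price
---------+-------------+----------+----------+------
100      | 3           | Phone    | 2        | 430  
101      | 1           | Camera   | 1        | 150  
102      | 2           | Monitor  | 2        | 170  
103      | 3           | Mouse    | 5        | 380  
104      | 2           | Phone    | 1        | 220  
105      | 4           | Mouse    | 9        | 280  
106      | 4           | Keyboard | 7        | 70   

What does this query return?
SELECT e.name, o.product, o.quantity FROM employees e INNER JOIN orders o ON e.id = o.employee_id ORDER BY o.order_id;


Joining employees.id = orders.employee_id:
  employee Hank (id=3) -> order Phone
  employee Frank (id=1) -> order Camera
  employee Bob (id=2) -> order Monitor
  employee Hank (id=3) -> order Mouse
  employee Bob (id=2) -> order Phone
  employee Jack (id=4) -> order Mouse
  employee Jack (id=4) -> order Keyboard


7 rows:
Hank, Phone, 2
Frank, Camera, 1
Bob, Monitor, 2
Hank, Mouse, 5
Bob, Phone, 1
Jack, Mouse, 9
Jack, Keyboard, 7


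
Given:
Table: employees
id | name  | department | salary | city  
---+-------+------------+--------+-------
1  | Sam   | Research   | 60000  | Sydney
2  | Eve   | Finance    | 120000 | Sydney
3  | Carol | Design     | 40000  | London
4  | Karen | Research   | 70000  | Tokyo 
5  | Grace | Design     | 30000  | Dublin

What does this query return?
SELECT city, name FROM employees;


Projecting columns: city, name

5 rows:
Sydney, Sam
Sydney, Eve
London, Carol
Tokyo, Karen
Dublin, Grace


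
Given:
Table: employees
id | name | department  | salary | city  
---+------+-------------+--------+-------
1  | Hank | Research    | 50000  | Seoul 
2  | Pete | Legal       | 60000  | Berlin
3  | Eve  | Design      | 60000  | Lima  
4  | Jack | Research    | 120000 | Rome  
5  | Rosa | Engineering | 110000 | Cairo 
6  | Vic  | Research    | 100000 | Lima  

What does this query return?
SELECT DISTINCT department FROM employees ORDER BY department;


All 'department' values (row order): Research, Legal, Design, Research, Engineering, Research
Removing duplicates leaves 4 unique value(s).

4 values:
Design
Engineering
Legal
Research


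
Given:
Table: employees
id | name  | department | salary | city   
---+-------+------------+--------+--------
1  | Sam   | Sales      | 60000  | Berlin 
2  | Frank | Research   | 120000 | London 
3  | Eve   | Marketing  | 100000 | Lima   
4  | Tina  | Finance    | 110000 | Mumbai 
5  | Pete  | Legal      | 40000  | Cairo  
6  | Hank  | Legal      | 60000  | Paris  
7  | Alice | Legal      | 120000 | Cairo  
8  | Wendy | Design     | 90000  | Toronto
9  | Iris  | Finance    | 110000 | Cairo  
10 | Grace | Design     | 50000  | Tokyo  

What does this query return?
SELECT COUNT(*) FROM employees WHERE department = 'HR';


Counting rows where department = 'HR'


0


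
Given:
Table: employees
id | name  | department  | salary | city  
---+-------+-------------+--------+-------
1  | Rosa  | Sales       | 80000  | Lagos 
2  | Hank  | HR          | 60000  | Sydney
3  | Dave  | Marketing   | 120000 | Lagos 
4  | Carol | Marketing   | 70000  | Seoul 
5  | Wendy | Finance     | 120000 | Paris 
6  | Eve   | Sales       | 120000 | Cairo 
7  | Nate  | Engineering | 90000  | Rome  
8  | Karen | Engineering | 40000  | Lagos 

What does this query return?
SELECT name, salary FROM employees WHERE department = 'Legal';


Filtering: department = 'Legal'
Matching rows: 0

Empty result set (0 rows)


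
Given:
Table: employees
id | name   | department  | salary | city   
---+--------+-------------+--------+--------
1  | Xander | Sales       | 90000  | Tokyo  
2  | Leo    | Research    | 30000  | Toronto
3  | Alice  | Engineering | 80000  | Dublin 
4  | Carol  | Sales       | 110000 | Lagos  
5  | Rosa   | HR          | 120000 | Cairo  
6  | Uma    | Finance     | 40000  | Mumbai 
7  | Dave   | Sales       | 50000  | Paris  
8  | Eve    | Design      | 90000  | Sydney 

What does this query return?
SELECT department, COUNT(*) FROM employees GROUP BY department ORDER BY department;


Assigning each row to its department group:
  Xander -> Sales
  Leo -> Research
  Alice -> Engineering
  Carol -> Sales
  Rosa -> HR
  Uma -> Finance
  Dave -> Sales
  Eve -> Design


6 groups:
Design, 1
Engineering, 1
Finance, 1
HR, 1
Research, 1
Sales, 3


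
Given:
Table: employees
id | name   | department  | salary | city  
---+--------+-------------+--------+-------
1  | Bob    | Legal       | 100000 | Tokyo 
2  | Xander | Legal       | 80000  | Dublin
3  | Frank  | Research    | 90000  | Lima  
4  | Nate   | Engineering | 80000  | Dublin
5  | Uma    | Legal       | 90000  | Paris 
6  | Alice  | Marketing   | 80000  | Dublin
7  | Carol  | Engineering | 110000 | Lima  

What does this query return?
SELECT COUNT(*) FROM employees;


COUNT(*) counts all rows

7


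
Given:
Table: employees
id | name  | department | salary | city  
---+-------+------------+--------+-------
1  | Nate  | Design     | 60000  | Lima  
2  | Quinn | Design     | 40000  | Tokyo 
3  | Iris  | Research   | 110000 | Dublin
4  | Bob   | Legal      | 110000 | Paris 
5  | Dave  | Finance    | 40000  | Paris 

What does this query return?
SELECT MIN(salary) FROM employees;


Salaries: 60000, 40000, 110000, 110000, 40000
MIN = 40000

40000


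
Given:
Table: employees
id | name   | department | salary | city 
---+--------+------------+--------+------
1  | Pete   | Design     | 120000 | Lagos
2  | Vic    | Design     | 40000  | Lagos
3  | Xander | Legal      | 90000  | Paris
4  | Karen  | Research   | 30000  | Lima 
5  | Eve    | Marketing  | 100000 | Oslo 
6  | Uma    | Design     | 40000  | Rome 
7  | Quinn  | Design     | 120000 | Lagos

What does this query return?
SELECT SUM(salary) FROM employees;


SUM(salary) = 120000 + 40000 + 90000 + 30000 + 100000 + 40000 + 120000 = 540000

540000


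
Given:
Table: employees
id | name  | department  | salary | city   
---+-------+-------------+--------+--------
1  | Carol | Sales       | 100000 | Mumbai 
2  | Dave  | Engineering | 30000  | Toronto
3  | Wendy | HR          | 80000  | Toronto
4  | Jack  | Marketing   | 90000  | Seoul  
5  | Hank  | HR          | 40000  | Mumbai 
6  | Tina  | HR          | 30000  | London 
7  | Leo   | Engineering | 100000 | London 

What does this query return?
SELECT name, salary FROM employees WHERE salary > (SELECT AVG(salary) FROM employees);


Subquery: AVG(salary) = 67142.86
Filtering: salary > 67142.86
  Carol (100000) -> MATCH
  Wendy (80000) -> MATCH
  Jack (90000) -> MATCH
  Leo (100000) -> MATCH


4 rows:
Carol, 100000
Wendy, 80000
Jack, 90000
Leo, 100000


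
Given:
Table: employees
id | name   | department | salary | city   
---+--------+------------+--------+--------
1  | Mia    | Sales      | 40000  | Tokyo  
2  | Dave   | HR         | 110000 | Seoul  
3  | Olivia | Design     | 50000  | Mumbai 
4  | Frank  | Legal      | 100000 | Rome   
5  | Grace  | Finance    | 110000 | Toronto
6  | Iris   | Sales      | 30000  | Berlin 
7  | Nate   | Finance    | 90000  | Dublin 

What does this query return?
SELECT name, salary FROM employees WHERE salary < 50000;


Filtering: salary < 50000
Matching: 2 rows

2 rows:
Mia, 40000
Iris, 30000


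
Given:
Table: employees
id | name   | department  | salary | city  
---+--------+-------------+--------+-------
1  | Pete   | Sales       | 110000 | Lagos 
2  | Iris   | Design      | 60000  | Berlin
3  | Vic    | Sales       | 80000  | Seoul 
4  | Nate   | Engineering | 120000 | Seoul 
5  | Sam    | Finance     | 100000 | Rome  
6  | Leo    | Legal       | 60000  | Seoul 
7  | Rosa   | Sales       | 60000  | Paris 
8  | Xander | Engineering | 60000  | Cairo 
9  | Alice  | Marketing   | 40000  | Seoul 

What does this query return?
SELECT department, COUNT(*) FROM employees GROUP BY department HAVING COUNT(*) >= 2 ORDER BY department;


Groups with count >= 2:
  Engineering: 2 -> PASS
  Sales: 3 -> PASS
  Design: 1 -> filtered out
  Finance: 1 -> filtered out
  Legal: 1 -> filtered out
  Marketing: 1 -> filtered out


2 groups:
Engineering, 2
Sales, 3


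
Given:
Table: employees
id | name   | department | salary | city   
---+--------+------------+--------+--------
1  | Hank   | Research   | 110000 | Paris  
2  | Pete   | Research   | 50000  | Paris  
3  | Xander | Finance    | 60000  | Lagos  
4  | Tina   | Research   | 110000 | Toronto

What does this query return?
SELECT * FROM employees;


SELECT * returns all 4 rows with all columns

4 rows:
1, Hank, Research, 110000, Paris
2, Pete, Research, 50000, Paris
3, Xander, Finance, 60000, Lagos
4, Tina, Research, 110000, Toronto


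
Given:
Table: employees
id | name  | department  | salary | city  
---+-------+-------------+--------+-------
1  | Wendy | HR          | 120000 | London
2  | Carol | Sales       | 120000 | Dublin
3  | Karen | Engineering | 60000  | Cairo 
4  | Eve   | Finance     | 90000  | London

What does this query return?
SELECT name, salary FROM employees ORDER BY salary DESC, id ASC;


Sorting by salary DESC, then id ASC for ties

4 rows:
Wendy, 120000
Carol, 120000
Eve, 90000
Karen, 60000


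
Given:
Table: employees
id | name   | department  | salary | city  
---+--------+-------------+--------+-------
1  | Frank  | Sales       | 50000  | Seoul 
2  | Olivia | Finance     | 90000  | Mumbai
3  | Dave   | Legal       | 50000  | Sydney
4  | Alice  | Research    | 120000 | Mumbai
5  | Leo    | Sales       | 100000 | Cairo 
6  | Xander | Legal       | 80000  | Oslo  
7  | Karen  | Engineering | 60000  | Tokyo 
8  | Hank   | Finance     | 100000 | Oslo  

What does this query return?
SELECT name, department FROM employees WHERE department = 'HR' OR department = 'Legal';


Filtering: department = 'HR' OR 'Legal'
Matching: 2 rows

2 rows:
Dave, Legal
Xander, Legal


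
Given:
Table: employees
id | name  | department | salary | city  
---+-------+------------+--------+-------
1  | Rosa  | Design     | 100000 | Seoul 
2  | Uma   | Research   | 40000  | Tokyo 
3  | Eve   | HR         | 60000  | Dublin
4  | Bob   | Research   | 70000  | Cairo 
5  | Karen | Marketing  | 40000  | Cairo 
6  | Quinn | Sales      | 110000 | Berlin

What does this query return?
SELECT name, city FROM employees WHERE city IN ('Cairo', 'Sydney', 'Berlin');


Filtering: city IN ('Cairo', 'Sydney', 'Berlin')
Matching: 3 rows

3 rows:
Bob, Cairo
Karen, Cairo
Quinn, Berlin


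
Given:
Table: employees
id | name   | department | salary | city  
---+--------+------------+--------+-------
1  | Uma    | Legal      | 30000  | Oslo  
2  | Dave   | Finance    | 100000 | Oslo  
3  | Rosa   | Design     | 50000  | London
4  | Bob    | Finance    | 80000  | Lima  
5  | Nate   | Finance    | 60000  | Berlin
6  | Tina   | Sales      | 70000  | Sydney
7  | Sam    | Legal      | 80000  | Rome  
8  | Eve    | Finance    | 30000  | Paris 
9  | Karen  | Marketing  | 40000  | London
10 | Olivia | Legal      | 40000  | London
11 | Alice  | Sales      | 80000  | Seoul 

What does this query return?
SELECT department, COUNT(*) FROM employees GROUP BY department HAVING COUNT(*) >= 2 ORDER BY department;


Groups with count >= 2:
  Finance: 4 -> PASS
  Legal: 3 -> PASS
  Sales: 2 -> PASS
  Design: 1 -> filtered out
  Marketing: 1 -> filtered out


3 groups:
Finance, 4
Legal, 3
Sales, 2


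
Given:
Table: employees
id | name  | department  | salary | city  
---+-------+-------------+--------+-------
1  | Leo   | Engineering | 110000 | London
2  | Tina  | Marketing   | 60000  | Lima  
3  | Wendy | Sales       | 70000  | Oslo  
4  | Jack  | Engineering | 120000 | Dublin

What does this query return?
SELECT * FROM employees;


SELECT * returns all 4 rows with all columns

4 rows:
1, Leo, Engineering, 110000, London
2, Tina, Marketing, 60000, Lima
3, Wendy, Sales, 70000, Oslo
4, Jack, Engineering, 120000, Dublin


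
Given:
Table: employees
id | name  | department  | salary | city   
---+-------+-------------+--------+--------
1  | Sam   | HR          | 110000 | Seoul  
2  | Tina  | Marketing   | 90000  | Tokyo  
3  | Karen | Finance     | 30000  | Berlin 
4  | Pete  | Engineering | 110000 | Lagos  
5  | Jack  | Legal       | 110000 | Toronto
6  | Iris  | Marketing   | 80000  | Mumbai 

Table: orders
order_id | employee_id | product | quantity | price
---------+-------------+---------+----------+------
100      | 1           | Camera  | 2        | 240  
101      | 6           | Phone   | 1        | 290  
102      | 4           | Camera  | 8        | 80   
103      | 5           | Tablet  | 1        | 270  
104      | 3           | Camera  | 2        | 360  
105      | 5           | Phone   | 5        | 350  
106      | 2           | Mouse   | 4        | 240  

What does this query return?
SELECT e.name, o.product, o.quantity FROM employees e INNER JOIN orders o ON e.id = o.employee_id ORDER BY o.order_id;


Joining employees.id = orders.employee_id:
  employee Sam (id=1) -> order Camera
  employee Iris (id=6) -> order Phone
  employee Pete (id=4) -> order Camera
  employee Jack (id=5) -> order Tablet
  employee Karen (id=3) -> order Camera
  employee Jack (id=5) -> order Phone
  employee Tina (id=2) -> order Mouse


7 rows:
Sam, Camera, 2
Iris, Phone, 1
Pete, Camera, 8
Jack, Tablet, 1
Karen, Camera, 2
Jack, Phone, 5
Tina, Mouse, 4


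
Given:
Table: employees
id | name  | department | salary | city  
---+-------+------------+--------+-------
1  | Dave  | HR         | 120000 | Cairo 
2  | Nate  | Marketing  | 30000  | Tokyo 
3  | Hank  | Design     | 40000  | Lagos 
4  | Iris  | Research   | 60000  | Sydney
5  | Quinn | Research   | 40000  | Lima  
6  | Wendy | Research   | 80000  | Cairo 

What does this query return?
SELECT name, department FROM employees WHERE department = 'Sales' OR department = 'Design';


Filtering: department = 'Sales' OR 'Design'
Matching: 1 rows

1 rows:
Hank, Design


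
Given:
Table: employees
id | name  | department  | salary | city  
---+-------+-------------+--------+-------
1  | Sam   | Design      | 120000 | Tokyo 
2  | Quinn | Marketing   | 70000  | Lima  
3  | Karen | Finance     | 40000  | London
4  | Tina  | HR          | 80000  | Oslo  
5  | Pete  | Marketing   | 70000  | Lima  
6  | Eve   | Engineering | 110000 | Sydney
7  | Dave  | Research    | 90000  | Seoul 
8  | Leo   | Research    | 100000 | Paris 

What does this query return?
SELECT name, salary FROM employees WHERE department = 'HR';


Filtering: department = 'HR'
Matching rows: 1

1 rows:
Tina, 80000


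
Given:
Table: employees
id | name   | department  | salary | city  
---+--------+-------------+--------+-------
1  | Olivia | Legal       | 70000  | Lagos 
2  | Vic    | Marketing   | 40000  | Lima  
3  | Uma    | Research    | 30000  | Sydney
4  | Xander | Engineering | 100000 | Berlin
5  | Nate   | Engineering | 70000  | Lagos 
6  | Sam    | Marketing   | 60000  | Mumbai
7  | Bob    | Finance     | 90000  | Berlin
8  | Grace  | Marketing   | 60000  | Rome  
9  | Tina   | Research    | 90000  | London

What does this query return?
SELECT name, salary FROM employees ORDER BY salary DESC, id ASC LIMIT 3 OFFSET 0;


Sort by salary DESC (id ASC tiebreak), then skip 0 and take 3
Rows 1 through 3

3 rows:
Xander, 100000
Bob, 90000
Tina, 90000


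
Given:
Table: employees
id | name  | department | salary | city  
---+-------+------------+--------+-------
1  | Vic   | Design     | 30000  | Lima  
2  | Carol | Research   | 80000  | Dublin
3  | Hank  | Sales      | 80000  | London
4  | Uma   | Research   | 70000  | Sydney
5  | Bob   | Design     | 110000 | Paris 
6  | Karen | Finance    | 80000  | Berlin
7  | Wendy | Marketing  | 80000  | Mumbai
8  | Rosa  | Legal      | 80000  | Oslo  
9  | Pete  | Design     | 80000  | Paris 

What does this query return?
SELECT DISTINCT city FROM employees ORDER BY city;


All 'city' values (row order): Lima, Dublin, London, Sydney, Paris, Berlin, Mumbai, Oslo, Paris
Removing duplicates leaves 8 unique value(s).

8 values:
Berlin
Dublin
Lima
London
Mumbai
Oslo
Paris
Sydney


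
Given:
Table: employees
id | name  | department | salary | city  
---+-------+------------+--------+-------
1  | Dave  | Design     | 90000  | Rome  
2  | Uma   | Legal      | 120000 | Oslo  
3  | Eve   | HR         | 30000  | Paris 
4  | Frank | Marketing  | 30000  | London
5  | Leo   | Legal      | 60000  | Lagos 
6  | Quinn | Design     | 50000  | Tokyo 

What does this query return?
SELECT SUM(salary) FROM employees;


SUM(salary) = 90000 + 120000 + 30000 + 30000 + 60000 + 50000 = 380000

380000


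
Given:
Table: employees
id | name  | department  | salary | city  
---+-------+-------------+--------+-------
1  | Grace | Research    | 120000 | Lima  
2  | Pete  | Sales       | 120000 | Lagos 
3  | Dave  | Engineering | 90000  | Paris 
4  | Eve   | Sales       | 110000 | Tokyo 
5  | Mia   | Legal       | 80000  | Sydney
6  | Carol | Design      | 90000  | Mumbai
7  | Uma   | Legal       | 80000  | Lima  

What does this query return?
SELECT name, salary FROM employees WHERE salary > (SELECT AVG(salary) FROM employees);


Subquery: AVG(salary) = 98571.43
Filtering: salary > 98571.43
  Grace (120000) -> MATCH
  Pete (120000) -> MATCH
  Eve (110000) -> MATCH


3 rows:
Grace, 120000
Pete, 120000
Eve, 110000


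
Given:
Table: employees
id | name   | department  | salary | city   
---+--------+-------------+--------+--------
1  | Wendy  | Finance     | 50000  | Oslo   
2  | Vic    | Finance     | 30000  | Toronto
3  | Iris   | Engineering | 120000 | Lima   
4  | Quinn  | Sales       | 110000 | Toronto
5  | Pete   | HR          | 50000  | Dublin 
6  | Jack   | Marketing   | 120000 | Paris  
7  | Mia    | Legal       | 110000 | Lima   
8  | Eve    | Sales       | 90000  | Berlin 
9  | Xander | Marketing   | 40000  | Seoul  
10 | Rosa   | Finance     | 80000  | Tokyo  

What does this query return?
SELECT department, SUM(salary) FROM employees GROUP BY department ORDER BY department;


Summing salary within each department:
  Engineering: 120000 = 120000
  Finance: 50000 + 30000 + 80000 = 160000
  HR: 50000 = 50000
  Legal: 110000 = 110000
  Marketing: 120000 + 40000 = 160000
  Sales: 110000 + 90000 = 200000


6 groups:
Engineering, 120000
Finance, 160000
HR, 50000
Legal, 110000
Marketing, 160000
Sales, 200000


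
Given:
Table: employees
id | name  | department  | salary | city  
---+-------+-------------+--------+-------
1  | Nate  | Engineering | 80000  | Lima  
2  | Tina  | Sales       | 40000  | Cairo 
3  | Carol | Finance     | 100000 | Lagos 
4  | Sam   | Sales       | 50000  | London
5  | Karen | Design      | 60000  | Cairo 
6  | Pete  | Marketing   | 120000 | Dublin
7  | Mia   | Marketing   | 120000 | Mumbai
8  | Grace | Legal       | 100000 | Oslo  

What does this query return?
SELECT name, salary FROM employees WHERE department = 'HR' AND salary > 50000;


Filtering: department = 'HR' AND salary > 50000
Matching: 0 rows

Empty result set (0 rows)


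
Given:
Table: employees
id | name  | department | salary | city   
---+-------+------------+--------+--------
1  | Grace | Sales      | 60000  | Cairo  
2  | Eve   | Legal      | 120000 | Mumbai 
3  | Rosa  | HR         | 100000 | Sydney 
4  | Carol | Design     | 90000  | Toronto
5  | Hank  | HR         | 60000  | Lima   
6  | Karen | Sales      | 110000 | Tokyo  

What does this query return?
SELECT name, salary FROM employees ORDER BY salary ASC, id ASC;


Sorting by salary ASC, then id ASC for ties

6 rows:
Grace, 60000
Hank, 60000
Carol, 90000
Rosa, 100000
Karen, 110000
Eve, 120000


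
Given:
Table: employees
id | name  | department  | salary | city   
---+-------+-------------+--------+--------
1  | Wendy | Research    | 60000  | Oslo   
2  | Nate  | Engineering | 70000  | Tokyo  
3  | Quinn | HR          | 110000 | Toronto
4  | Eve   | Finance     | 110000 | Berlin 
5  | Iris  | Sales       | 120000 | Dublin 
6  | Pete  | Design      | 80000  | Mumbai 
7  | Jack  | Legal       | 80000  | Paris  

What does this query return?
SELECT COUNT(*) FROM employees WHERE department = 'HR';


Counting rows where department = 'HR'
  Quinn -> MATCH


1


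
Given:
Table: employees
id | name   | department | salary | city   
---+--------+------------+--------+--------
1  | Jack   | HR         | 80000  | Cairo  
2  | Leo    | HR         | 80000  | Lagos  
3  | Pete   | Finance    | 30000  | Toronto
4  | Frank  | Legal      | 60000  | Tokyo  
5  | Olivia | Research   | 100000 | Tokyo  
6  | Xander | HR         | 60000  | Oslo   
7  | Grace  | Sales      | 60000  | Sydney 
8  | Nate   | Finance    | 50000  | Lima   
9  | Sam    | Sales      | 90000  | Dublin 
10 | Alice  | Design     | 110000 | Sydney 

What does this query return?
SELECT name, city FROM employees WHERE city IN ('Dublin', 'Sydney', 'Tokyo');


Filtering: city IN ('Dublin', 'Sydney', 'Tokyo')
Matching: 5 rows

5 rows:
Frank, Tokyo
Olivia, Tokyo
Grace, Sydney
Sam, Dublin
Alice, Sydney


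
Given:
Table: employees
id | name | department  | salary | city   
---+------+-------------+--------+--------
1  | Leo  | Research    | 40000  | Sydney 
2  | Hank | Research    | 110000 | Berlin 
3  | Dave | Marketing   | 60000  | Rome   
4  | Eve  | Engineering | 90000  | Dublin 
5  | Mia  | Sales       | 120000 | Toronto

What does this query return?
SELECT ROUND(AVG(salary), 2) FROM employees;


SUM(salary) = 420000
COUNT = 5
ROUND(AVG, 2) = ROUND(420000 / 5, 2) = 84000.0

84000.0


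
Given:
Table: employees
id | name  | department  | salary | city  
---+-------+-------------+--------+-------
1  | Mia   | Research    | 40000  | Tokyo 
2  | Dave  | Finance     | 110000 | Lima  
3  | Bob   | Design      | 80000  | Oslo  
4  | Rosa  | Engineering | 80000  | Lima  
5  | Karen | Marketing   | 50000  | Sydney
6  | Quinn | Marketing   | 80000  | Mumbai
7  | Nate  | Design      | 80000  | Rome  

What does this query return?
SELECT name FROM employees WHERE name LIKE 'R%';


LIKE 'R%' matches names starting with 'R'
Matching: 1

1 rows:
Rosa


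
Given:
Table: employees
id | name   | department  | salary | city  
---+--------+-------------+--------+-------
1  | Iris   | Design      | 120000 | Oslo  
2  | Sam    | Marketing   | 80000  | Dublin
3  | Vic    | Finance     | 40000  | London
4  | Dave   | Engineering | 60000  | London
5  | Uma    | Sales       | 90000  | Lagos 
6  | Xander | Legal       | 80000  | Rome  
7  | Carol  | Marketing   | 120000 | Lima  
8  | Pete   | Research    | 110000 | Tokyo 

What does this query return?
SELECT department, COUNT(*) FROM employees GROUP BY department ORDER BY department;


Assigning each row to its department group:
  Iris -> Design
  Sam -> Marketing
  Vic -> Finance
  Dave -> Engineering
  Uma -> Sales
  Xander -> Legal
  Carol -> Marketing
  Pete -> Research


7 groups:
Design, 1
Engineering, 1
Finance, 1
Legal, 1
Marketing, 2
Research, 1
Sales, 1


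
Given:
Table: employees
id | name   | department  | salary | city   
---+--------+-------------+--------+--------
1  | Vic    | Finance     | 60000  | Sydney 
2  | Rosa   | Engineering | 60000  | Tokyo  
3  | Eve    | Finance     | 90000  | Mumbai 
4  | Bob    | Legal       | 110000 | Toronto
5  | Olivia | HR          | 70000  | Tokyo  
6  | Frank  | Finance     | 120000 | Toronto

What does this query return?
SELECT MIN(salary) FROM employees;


Salaries: 60000, 60000, 90000, 110000, 70000, 120000
MIN = 60000

60000


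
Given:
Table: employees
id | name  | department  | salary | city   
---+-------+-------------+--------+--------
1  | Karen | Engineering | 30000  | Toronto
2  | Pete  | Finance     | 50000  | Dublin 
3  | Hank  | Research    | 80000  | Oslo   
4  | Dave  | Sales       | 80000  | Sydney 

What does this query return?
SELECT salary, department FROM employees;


Projecting columns: salary, department

4 rows:
30000, Engineering
50000, Finance
80000, Research
80000, Sales


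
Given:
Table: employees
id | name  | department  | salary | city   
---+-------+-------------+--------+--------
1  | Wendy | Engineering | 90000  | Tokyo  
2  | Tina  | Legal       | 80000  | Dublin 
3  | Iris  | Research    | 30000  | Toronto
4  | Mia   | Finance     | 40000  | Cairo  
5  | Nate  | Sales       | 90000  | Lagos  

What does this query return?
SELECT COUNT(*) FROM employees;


COUNT(*) counts all rows

5


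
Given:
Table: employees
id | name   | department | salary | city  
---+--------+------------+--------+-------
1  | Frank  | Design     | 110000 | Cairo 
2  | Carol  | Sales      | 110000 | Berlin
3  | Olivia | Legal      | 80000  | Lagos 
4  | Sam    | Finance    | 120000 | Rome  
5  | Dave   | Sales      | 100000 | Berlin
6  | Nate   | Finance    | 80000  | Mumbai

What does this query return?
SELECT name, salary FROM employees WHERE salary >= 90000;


Filtering: salary >= 90000
Matching: 4 rows

4 rows:
Frank, 110000
Carol, 110000
Sam, 120000
Dave, 100000


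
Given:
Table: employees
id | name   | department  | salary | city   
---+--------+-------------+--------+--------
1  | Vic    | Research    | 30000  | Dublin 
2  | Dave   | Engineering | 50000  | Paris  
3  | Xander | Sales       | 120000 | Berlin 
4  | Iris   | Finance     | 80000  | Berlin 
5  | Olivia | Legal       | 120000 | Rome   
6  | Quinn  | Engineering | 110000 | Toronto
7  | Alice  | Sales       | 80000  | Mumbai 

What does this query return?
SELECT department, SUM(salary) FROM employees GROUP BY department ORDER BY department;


Summing salary within each department:
  Engineering: 50000 + 110000 = 160000
  Finance: 80000 = 80000
  Legal: 120000 = 120000
  Research: 30000 = 30000
  Sales: 120000 + 80000 = 200000


5 groups:
Engineering, 160000
Finance, 80000
Legal, 120000
Research, 30000
Sales, 200000


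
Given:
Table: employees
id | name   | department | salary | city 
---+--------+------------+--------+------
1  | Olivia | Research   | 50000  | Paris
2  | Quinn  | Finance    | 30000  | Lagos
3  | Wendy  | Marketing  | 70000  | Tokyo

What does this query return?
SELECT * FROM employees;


SELECT * returns all 3 rows with all columns

3 rows:
1, Olivia, Research, 50000, Paris
2, Quinn, Finance, 30000, Lagos
3, Wendy, Marketing, 70000, Tokyo


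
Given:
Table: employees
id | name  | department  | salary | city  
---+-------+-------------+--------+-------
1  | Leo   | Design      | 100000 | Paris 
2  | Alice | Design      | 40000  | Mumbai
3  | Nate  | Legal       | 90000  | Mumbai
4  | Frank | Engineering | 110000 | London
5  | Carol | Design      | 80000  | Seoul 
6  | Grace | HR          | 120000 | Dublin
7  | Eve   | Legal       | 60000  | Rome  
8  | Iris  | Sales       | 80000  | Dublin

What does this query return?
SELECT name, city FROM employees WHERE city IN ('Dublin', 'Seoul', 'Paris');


Filtering: city IN ('Dublin', 'Seoul', 'Paris')
Matching: 4 rows

4 rows:
Leo, Paris
Carol, Seoul
Grace, Dublin
Iris, Dublin


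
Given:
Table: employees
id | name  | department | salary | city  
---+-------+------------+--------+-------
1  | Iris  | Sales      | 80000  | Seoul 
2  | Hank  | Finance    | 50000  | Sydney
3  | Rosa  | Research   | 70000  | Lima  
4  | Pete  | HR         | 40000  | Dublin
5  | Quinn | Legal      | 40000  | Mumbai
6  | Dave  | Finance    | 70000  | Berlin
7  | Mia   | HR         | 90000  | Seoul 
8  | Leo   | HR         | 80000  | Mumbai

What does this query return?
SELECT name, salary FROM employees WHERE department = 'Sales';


Filtering: department = 'Sales'
Matching rows: 1

1 rows:
Iris, 80000


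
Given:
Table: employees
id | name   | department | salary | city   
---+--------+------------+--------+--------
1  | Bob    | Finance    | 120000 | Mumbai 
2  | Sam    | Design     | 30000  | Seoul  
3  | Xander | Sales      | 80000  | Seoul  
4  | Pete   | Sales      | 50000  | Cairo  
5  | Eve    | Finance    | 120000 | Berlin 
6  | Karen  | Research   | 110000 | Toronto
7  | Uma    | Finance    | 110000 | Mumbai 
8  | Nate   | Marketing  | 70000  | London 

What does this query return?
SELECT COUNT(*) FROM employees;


COUNT(*) counts all rows

8


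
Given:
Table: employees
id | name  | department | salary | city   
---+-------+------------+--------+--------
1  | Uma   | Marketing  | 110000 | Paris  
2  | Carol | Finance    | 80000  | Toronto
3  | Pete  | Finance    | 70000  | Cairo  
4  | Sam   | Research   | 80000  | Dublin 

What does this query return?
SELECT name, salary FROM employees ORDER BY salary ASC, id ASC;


Sorting by salary ASC, then id ASC for ties

4 rows:
Pete, 70000
Carol, 80000
Sam, 80000
Uma, 110000


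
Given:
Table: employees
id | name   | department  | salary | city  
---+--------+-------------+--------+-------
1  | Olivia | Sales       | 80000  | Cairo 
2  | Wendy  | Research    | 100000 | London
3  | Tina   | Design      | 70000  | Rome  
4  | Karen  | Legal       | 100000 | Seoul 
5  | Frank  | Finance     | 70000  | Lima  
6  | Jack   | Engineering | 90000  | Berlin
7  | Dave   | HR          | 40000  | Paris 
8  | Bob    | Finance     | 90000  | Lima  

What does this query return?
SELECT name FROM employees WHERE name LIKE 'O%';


LIKE 'O%' matches names starting with 'O'
Matching: 1

1 rows:
Olivia


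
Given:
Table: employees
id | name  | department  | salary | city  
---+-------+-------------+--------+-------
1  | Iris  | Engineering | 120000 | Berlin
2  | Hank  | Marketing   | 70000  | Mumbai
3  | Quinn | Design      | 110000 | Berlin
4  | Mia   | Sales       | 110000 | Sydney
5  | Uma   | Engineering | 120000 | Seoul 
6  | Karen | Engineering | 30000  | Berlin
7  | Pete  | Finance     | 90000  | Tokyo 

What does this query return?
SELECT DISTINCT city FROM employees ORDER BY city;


All 'city' values (row order): Berlin, Mumbai, Berlin, Sydney, Seoul, Berlin, Tokyo
Removing duplicates leaves 5 unique value(s).

5 values:
Berlin
Mumbai
Seoul
Sydney
Tokyo


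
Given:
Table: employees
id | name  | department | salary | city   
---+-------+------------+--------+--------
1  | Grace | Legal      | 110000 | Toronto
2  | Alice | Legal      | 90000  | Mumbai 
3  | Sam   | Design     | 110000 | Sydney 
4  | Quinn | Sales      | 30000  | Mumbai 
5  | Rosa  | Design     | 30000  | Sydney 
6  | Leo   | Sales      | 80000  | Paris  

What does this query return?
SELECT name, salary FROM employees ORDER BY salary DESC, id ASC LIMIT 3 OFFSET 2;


Sort by salary DESC (id ASC tiebreak), then skip 2 and take 3
Rows 3 through 5

3 rows:
Alice, 90000
Leo, 80000
Quinn, 30000


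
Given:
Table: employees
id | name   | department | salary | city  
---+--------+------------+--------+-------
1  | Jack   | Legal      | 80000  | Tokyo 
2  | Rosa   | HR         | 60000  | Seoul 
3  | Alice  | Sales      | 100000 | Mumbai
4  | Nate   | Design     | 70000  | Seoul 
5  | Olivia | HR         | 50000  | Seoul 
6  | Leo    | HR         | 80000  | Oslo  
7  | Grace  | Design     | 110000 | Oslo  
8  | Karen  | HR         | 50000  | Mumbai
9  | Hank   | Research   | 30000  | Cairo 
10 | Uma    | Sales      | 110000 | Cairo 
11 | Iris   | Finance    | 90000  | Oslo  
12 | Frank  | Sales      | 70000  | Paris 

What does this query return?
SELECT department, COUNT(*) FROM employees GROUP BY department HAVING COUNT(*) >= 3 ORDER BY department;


Groups with count >= 3:
  HR: 4 -> PASS
  Sales: 3 -> PASS
  Design: 2 -> filtered out
  Finance: 1 -> filtered out
  Legal: 1 -> filtered out
  Research: 1 -> filtered out


2 groups:
HR, 4
Sales, 3


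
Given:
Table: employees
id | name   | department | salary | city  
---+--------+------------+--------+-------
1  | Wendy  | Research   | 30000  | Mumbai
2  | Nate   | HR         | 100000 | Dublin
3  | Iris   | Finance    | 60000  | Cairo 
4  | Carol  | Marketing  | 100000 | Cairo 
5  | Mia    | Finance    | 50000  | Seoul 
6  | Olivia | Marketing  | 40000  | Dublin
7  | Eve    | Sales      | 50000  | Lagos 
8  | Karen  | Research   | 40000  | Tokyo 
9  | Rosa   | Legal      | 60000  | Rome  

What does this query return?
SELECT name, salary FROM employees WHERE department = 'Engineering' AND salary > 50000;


Filtering: department = 'Engineering' AND salary > 50000
Matching: 0 rows

Empty result set (0 rows)
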